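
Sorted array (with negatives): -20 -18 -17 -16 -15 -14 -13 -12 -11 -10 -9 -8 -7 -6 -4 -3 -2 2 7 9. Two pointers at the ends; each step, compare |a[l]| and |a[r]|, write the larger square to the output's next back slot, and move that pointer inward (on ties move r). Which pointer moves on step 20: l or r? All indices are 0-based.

r

[0,19] |-20|>|9| out[19]=400 → l++
[1,19] |-18|>|9| out[18]=324 → l++
[2,19] |-17|>|9| out[17]=289 → l++
[3,19] |-16|>|9| out[16]=256 → l++
[4,19] |-15|>|9| out[15]=225 → l++
[5,19] |-14|>|9| out[14]=196 → l++
[6,19] |-13|>|9| out[13]=169 → l++
[7,19] |-12|>|9| out[12]=144 → l++
[8,19] |-11|>|9| out[11]=121 → l++
[9,19] |-10|>|9| out[10]=100 → l++
[10,19] |-9|<=|9| out[9]=81 → r--
[10,18] |-9|>|7| out[8]=81 → l++
[11,18] |-8|>|7| out[7]=64 → l++
[12,18] |-7|<=|7| out[6]=49 → r--
[12,17] |-7|>|2| out[5]=49 → l++
[13,17] |-6|>|2| out[4]=36 → l++
[14,17] |-4|>|2| out[3]=16 → l++
[15,17] |-3|>|2| out[2]=9 → l++
[16,17] |-2|<=|2| out[1]=4 → r--
[16,16] |-2|<=|-2| out[0]=4 → r--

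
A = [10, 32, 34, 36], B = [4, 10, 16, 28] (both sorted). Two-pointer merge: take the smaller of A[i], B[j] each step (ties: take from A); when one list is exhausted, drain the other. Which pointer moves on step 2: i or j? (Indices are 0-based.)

i

[i=0,j=0] A[i]=10>B[j]=4 take 4 → j++
[i=0,j=1] A[i]=10<=B[j]=10 take 10 → i++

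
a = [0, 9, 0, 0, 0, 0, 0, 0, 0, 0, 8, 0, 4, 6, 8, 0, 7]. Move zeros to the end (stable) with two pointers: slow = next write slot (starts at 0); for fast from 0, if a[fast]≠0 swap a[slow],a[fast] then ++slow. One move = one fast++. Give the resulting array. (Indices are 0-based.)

slow=0 fast=0: a[fast]=0, fast++
slow=0 fast=1: a[fast]=9≠0 swap→a[0]=9, slow++,fast++
slow=1 fast=2: a[fast]=0, fast++
slow=1 fast=3: a[fast]=0, fast++
slow=1 fast=4: a[fast]=0, fast++
slow=1 fast=5: a[fast]=0, fast++
slow=1 fast=6: a[fast]=0, fast++
slow=1 fast=7: a[fast]=0, fast++
slow=1 fast=8: a[fast]=0, fast++
slow=1 fast=9: a[fast]=0, fast++
slow=1 fast=10: a[fast]=8≠0 swap→a[1]=8, slow++,fast++
slow=2 fast=11: a[fast]=0, fast++
slow=2 fast=12: a[fast]=4≠0 swap→a[2]=4, slow++,fast++
slow=3 fast=13: a[fast]=6≠0 swap→a[3]=6, slow++,fast++
slow=4 fast=14: a[fast]=8≠0 swap→a[4]=8, slow++,fast++
slow=5 fast=15: a[fast]=0, fast++
slow=5 fast=16: a[fast]=7≠0 swap→a[5]=7, slow++,fast++

[9, 8, 4, 6, 8, 7, 0, 0, 0, 0, 0, 0, 0, 0, 0, 0, 0]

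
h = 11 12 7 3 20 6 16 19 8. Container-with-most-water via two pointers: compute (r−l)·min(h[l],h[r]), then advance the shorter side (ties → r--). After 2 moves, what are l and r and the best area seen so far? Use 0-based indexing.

[0,8] min(11,8)*8=64 best=64 * → r--
[0,7] min(11,19)*7=77 best=77 * → l++

l=1, r=7, best area=77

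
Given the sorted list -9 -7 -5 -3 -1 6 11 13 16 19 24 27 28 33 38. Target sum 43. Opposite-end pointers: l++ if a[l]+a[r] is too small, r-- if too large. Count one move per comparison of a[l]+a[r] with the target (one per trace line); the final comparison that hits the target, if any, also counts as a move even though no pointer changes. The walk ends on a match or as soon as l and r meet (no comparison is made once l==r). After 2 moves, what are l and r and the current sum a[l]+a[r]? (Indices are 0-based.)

l=2, r=14, sum=33

l=0 r=14: -9+38=29 <43, l++
l=1 r=14: -7+38=31 <43, l++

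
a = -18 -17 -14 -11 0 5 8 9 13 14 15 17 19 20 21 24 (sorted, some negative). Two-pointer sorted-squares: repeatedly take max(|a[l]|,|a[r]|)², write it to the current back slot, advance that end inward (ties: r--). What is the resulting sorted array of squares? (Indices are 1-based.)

l=1 r=16: |-18|<=|24| out[16]=576, r--
l=1 r=15: |-18|<=|21| out[15]=441, r--
l=1 r=14: |-18|<=|20| out[14]=400, r--
l=1 r=13: |-18|<=|19| out[13]=361, r--
l=1 r=12: |-18|>|17| out[12]=324, l++
l=2 r=12: |-17|<=|17| out[11]=289, r--
l=2 r=11: |-17|>|15| out[10]=289, l++
l=3 r=11: |-14|<=|15| out[9]=225, r--
l=3 r=10: |-14|<=|14| out[8]=196, r--
l=3 r=9: |-14|>|13| out[7]=196, l++
l=4 r=9: |-11|<=|13| out[6]=169, r--
l=4 r=8: |-11|>|9| out[5]=121, l++
l=5 r=8: |0|<=|9| out[4]=81, r--
l=5 r=7: |0|<=|8| out[3]=64, r--
l=5 r=6: |0|<=|5| out[2]=25, r--
l=5 r=5: |0|<=|0| out[1]=0, r--

[0, 25, 64, 81, 121, 169, 196, 196, 225, 289, 289, 324, 361, 400, 441, 576]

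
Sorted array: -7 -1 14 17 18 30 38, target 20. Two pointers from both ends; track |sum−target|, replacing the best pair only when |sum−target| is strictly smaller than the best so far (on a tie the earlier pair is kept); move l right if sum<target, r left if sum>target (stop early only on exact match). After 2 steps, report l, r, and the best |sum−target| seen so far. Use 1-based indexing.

l=1 r=7: -7+38=31 d=11 *, r--
l=1 r=6: -7+30=23 d=3 *, r--

l=1, r=5, best |Δ|=3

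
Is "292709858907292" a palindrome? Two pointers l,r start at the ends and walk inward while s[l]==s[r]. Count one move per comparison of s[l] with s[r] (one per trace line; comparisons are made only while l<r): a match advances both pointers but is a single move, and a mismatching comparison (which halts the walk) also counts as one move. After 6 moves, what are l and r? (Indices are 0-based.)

[0,14] '2'=='2' → l++,r--
[1,13] '9'=='9' → l++,r--
[2,12] '2'=='2' → l++,r--
[3,11] '7'=='7' → l++,r--
[4,10] '0'=='0' → l++,r--
[5,9] '9'=='9' → l++,r--

l=6, r=8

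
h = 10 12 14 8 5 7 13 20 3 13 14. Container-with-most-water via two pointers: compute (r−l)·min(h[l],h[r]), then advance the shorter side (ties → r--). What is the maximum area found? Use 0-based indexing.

max area = 112

l=0 r=10: min(10,14)*10=100 best=100 *, l++
l=1 r=10: min(12,14)*9=108 best=108 *, l++
l=2 r=10: min(14,14)*8=112 best=112 *, r--
l=2 r=9: min(14,13)*7=91 best=112, r--
l=2 r=8: min(14,3)*6=18 best=112, r--
l=2 r=7: min(14,20)*5=70 best=112, l++
l=3 r=7: min(8,20)*4=32 best=112, l++
l=4 r=7: min(5,20)*3=15 best=112, l++
l=5 r=7: min(7,20)*2=14 best=112, l++
l=6 r=7: min(13,20)*1=13 best=112, l++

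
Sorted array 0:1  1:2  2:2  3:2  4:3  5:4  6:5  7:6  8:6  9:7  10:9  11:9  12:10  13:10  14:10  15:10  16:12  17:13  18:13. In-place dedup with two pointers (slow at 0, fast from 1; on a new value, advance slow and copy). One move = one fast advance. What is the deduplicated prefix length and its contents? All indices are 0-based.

length 11; prefix = [1, 2, 3, 4, 5, 6, 7, 9, 10, 12, 13]

(s=0,f=1) a[fast]=2≠a[slow]=1 write a[1]=2 → slow++,fast++
(s=1,f=2) a[fast]=2=a[slow] dup → fast++
(s=1,f=3) a[fast]=2=a[slow] dup → fast++
(s=1,f=4) a[fast]=3≠a[slow]=2 write a[2]=3 → slow++,fast++
(s=2,f=5) a[fast]=4≠a[slow]=3 write a[3]=4 → slow++,fast++
(s=3,f=6) a[fast]=5≠a[slow]=4 write a[4]=5 → slow++,fast++
(s=4,f=7) a[fast]=6≠a[slow]=5 write a[5]=6 → slow++,fast++
(s=5,f=8) a[fast]=6=a[slow] dup → fast++
(s=5,f=9) a[fast]=7≠a[slow]=6 write a[6]=7 → slow++,fast++
(s=6,f=10) a[fast]=9≠a[slow]=7 write a[7]=9 → slow++,fast++
(s=7,f=11) a[fast]=9=a[slow] dup → fast++
(s=7,f=12) a[fast]=10≠a[slow]=9 write a[8]=10 → slow++,fast++
(s=8,f=13) a[fast]=10=a[slow] dup → fast++
(s=8,f=14) a[fast]=10=a[slow] dup → fast++
(s=8,f=15) a[fast]=10=a[slow] dup → fast++
(s=8,f=16) a[fast]=12≠a[slow]=10 write a[9]=12 → slow++,fast++
(s=9,f=17) a[fast]=13≠a[slow]=12 write a[10]=13 → slow++,fast++
(s=10,f=18) a[fast]=13=a[slow] dup → fast++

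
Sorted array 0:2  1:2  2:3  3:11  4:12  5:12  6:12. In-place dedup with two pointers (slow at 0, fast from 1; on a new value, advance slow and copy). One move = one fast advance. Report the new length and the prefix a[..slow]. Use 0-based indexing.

(s=0,f=1) a[fast]=2=a[slow] dup → fast++
(s=0,f=2) a[fast]=3≠a[slow]=2 write a[1]=3 → slow++,fast++
(s=1,f=3) a[fast]=11≠a[slow]=3 write a[2]=11 → slow++,fast++
(s=2,f=4) a[fast]=12≠a[slow]=11 write a[3]=12 → slow++,fast++
(s=3,f=5) a[fast]=12=a[slow] dup → fast++
(s=3,f=6) a[fast]=12=a[slow] dup → fast++

length 4; prefix = [2, 3, 11, 12]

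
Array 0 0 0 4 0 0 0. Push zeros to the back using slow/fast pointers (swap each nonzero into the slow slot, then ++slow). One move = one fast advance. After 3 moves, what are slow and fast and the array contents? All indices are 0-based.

slow=0, fast=3, a=[0, 0, 0, 4, 0, 0, 0]

(s=0,f=0) a[fast]=0 → fast++
(s=0,f=1) a[fast]=0 → fast++
(s=0,f=2) a[fast]=0 → fast++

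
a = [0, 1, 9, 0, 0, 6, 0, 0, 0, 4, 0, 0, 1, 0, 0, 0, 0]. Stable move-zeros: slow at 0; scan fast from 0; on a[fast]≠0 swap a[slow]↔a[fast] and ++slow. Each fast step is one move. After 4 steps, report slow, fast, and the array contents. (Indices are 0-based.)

slow=0 fast=0: a[fast]=0, fast++
slow=0 fast=1: a[fast]=1≠0 swap→a[0]=1, slow++,fast++
slow=1 fast=2: a[fast]=9≠0 swap→a[1]=9, slow++,fast++
slow=2 fast=3: a[fast]=0, fast++

slow=2, fast=4, a=[1, 9, 0, 0, 0, 6, 0, 0, 0, 4, 0, 0, 1, 0, 0, 0, 0]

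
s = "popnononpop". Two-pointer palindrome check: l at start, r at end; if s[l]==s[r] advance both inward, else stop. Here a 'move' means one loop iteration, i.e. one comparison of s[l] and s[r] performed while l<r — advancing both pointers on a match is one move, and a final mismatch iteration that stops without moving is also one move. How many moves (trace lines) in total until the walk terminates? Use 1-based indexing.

5 moves

l=1 r=11: 'p'=='p', l++,r--
l=2 r=10: 'o'=='o', l++,r--
l=3 r=9: 'p'=='p', l++,r--
l=4 r=8: 'n'=='n', l++,r--
l=5 r=7: 'o'=='o', l++,r--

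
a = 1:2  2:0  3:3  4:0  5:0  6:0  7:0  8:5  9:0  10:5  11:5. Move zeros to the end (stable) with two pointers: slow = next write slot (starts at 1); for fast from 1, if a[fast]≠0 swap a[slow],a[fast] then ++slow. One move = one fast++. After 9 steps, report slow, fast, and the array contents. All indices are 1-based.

slow=4, fast=10, a=[2, 3, 5, 0, 0, 0, 0, 0, 0, 5, 5]

(s=1,f=1) a[fast]=2≠0 swap→a[1]=2 → slow++,fast++
(s=2,f=2) a[fast]=0 → fast++
(s=2,f=3) a[fast]=3≠0 swap→a[2]=3 → slow++,fast++
(s=3,f=4) a[fast]=0 → fast++
(s=3,f=5) a[fast]=0 → fast++
(s=3,f=6) a[fast]=0 → fast++
(s=3,f=7) a[fast]=0 → fast++
(s=3,f=8) a[fast]=5≠0 swap→a[3]=5 → slow++,fast++
(s=4,f=9) a[fast]=0 → fast++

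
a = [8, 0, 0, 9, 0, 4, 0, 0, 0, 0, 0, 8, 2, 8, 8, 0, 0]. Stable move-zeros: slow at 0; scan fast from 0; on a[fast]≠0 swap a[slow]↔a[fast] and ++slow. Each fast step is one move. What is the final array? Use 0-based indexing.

[8, 9, 4, 8, 2, 8, 8, 0, 0, 0, 0, 0, 0, 0, 0, 0, 0]

(s=0,f=0) a[fast]=8≠0 swap→a[0]=8 → slow++,fast++
(s=1,f=1) a[fast]=0 → fast++
(s=1,f=2) a[fast]=0 → fast++
(s=1,f=3) a[fast]=9≠0 swap→a[1]=9 → slow++,fast++
(s=2,f=4) a[fast]=0 → fast++
(s=2,f=5) a[fast]=4≠0 swap→a[2]=4 → slow++,fast++
(s=3,f=6) a[fast]=0 → fast++
(s=3,f=7) a[fast]=0 → fast++
(s=3,f=8) a[fast]=0 → fast++
(s=3,f=9) a[fast]=0 → fast++
(s=3,f=10) a[fast]=0 → fast++
(s=3,f=11) a[fast]=8≠0 swap→a[3]=8 → slow++,fast++
(s=4,f=12) a[fast]=2≠0 swap→a[4]=2 → slow++,fast++
(s=5,f=13) a[fast]=8≠0 swap→a[5]=8 → slow++,fast++
(s=6,f=14) a[fast]=8≠0 swap→a[6]=8 → slow++,fast++
(s=7,f=15) a[fast]=0 → fast++
(s=7,f=16) a[fast]=0 → fast++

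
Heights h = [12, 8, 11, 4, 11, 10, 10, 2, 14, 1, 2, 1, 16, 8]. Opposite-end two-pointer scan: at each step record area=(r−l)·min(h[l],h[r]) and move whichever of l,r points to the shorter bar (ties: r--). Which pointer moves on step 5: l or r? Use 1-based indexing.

l

l=1 r=14: min(12,8)*13=104 best=104 *, r--
l=1 r=13: min(12,16)*12=144 best=144 *, l++
l=2 r=13: min(8,16)*11=88 best=144, l++
l=3 r=13: min(11,16)*10=110 best=144, l++
l=4 r=13: min(4,16)*9=36 best=144, l++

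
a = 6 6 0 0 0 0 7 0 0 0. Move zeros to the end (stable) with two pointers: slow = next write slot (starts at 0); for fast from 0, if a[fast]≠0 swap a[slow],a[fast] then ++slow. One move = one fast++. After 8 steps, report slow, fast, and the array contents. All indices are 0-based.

(s=0,f=0) a[fast]=6≠0 swap→a[0]=6 → slow++,fast++
(s=1,f=1) a[fast]=6≠0 swap→a[1]=6 → slow++,fast++
(s=2,f=2) a[fast]=0 → fast++
(s=2,f=3) a[fast]=0 → fast++
(s=2,f=4) a[fast]=0 → fast++
(s=2,f=5) a[fast]=0 → fast++
(s=2,f=6) a[fast]=7≠0 swap→a[2]=7 → slow++,fast++
(s=3,f=7) a[fast]=0 → fast++

slow=3, fast=8, a=[6, 6, 7, 0, 0, 0, 0, 0, 0, 0]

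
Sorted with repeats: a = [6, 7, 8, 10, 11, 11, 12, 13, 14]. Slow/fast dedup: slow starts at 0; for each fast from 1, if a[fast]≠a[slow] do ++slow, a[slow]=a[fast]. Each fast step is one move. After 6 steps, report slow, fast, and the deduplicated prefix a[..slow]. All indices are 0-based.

(s=0,f=1) a[fast]=7≠a[slow]=6 write a[1]=7 → slow++,fast++
(s=1,f=2) a[fast]=8≠a[slow]=7 write a[2]=8 → slow++,fast++
(s=2,f=3) a[fast]=10≠a[slow]=8 write a[3]=10 → slow++,fast++
(s=3,f=4) a[fast]=11≠a[slow]=10 write a[4]=11 → slow++,fast++
(s=4,f=5) a[fast]=11=a[slow] dup → fast++
(s=4,f=6) a[fast]=12≠a[slow]=11 write a[5]=12 → slow++,fast++

slow=5, fast=7, prefix=[6, 7, 8, 10, 11, 12]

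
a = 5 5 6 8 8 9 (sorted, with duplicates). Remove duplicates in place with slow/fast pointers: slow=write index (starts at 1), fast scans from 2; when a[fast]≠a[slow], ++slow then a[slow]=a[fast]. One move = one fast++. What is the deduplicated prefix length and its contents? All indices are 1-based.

(s=1,f=2) a[fast]=5=a[slow] dup → fast++
(s=1,f=3) a[fast]=6≠a[slow]=5 write a[2]=6 → slow++,fast++
(s=2,f=4) a[fast]=8≠a[slow]=6 write a[3]=8 → slow++,fast++
(s=3,f=5) a[fast]=8=a[slow] dup → fast++
(s=3,f=6) a[fast]=9≠a[slow]=8 write a[4]=9 → slow++,fast++

length 4; prefix = [5, 6, 8, 9]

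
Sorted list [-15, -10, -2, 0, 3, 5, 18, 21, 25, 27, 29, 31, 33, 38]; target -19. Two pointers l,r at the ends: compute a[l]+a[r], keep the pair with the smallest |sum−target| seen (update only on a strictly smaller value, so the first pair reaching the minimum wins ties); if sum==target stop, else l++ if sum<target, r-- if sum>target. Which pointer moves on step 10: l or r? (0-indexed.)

r

[0,13] -15+38=23 d=42 * → r--
[0,12] -15+33=18 d=37 * → r--
[0,11] -15+31=16 d=35 * → r--
[0,10] -15+29=14 d=33 * → r--
[0,9] -15+27=12 d=31 * → r--
[0,8] -15+25=10 d=29 * → r--
[0,7] -15+21=6 d=25 * → r--
[0,6] -15+18=3 d=22 * → r--
[0,5] -15+5=-10 d=9 * → r--
[0,4] -15+3=-12 d=7 * → r--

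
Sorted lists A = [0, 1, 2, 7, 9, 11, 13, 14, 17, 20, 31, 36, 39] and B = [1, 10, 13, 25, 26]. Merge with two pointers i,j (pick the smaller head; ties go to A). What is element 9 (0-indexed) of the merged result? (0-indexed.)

merged[9] = 13

[i=0,j=0] A[i]=0<=B[j]=1 take 0 → i++
[i=1,j=0] A[i]=1<=B[j]=1 take 1 → i++
[i=2,j=0] A[i]=2>B[j]=1 take 1 → j++
[i=2,j=1] A[i]=2<=B[j]=10 take 2 → i++
[i=3,j=1] A[i]=7<=B[j]=10 take 7 → i++
[i=4,j=1] A[i]=9<=B[j]=10 take 9 → i++
[i=5,j=1] A[i]=11>B[j]=10 take 10 → j++
[i=5,j=2] A[i]=11<=B[j]=13 take 11 → i++
[i=6,j=2] A[i]=13<=B[j]=13 take 13 → i++
[i=7,j=2] A[i]=14>B[j]=13 take 13 → j++
[i=7,j=3] A[i]=14<=B[j]=25 take 14 → i++
[i=8,j=3] A[i]=17<=B[j]=25 take 17 → i++
[i=9,j=3] A[i]=20<=B[j]=25 take 20 → i++
[i=10,j=3] A[i]=31>B[j]=25 take 25 → j++
[i=10,j=4] A[i]=31>B[j]=26 take 26 → j++
[i=10,j=5] B done, take A[i]=31 → i++
[i=11,j=5] B done, take A[i]=36 → i++
[i=12,j=5] B done, take A[i]=39 → i++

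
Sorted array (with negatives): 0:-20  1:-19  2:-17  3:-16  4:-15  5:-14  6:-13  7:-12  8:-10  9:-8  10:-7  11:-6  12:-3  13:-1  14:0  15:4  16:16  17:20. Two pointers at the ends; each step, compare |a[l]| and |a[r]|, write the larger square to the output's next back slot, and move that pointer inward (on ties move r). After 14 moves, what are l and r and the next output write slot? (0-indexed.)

l=0 r=17: |-20|<=|20| out[17]=400, r--
l=0 r=16: |-20|>|16| out[16]=400, l++
l=1 r=16: |-19|>|16| out[15]=361, l++
l=2 r=16: |-17|>|16| out[14]=289, l++
l=3 r=16: |-16|<=|16| out[13]=256, r--
l=3 r=15: |-16|>|4| out[12]=256, l++
l=4 r=15: |-15|>|4| out[11]=225, l++
l=5 r=15: |-14|>|4| out[10]=196, l++
l=6 r=15: |-13|>|4| out[9]=169, l++
l=7 r=15: |-12|>|4| out[8]=144, l++
l=8 r=15: |-10|>|4| out[7]=100, l++
l=9 r=15: |-8|>|4| out[6]=64, l++
l=10 r=15: |-7|>|4| out[5]=49, l++
l=11 r=15: |-6|>|4| out[4]=36, l++

l=12, r=15, next write slot=3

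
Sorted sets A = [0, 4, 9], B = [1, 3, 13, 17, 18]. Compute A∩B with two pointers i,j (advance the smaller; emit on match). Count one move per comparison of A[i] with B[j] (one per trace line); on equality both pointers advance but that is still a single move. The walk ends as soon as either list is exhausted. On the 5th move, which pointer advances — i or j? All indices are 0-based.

i

i=0 j=0: 0<1, i++
i=1 j=0: 4>1, j++
i=1 j=1: 4>3, j++
i=1 j=2: 4<13, i++
i=2 j=2: 9<13, i++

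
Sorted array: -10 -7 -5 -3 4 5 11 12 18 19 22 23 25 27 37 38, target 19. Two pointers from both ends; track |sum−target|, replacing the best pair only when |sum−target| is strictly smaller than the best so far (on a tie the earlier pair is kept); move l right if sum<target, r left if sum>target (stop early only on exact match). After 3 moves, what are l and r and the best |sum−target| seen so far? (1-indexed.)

l=2, r=14, best |Δ|=2

l=1 r=16: -10+38=28 d=9 *, r--
l=1 r=15: -10+37=27 d=8 *, r--
l=1 r=14: -10+27=17 d=2 *, l++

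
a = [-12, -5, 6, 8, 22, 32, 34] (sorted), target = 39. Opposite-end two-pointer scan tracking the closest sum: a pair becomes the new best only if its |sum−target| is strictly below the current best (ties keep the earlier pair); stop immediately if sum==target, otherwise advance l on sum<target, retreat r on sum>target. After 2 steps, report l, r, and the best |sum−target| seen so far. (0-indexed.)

l=2, r=6, best |Δ|=10

l=0 r=6: -12+34=22 d=17 *, l++
l=1 r=6: -5+34=29 d=10 *, l++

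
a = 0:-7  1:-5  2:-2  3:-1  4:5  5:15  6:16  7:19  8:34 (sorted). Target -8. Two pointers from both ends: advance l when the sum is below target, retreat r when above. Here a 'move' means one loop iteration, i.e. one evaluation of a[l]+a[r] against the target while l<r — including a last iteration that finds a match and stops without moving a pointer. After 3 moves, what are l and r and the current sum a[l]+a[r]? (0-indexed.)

[0,8] -7+34=27 >-8 → r--
[0,7] -7+19=12 >-8 → r--
[0,6] -7+16=9 >-8 → r--

l=0, r=5, sum=8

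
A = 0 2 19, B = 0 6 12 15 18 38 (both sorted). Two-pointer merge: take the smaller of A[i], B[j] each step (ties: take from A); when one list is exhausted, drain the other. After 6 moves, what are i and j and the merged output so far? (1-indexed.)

i=1 j=1: A[i]=0<=B[j]=0 take 0, i++
i=2 j=1: A[i]=2>B[j]=0 take 0, j++
i=2 j=2: A[i]=2<=B[j]=6 take 2, i++
i=3 j=2: A[i]=19>B[j]=6 take 6, j++
i=3 j=3: A[i]=19>B[j]=12 take 12, j++
i=3 j=4: A[i]=19>B[j]=15 take 15, j++

i=3, j=5, merged so far=[0, 0, 2, 6, 12, 15]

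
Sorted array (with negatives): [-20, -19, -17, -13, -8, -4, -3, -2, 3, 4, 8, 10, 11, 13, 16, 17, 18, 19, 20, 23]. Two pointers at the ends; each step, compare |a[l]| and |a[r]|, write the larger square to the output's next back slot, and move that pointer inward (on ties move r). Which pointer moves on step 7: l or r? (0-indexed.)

l=0 r=19: |-20|<=|23| out[19]=529, r--
l=0 r=18: |-20|<=|20| out[18]=400, r--
l=0 r=17: |-20|>|19| out[17]=400, l++
l=1 r=17: |-19|<=|19| out[16]=361, r--
l=1 r=16: |-19|>|18| out[15]=361, l++
l=2 r=16: |-17|<=|18| out[14]=324, r--
l=2 r=15: |-17|<=|17| out[13]=289, r--

r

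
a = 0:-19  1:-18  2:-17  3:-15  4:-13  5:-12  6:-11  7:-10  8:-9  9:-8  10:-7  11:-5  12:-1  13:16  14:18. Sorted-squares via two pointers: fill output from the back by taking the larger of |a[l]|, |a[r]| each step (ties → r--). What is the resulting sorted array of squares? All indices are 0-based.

[1, 25, 49, 64, 81, 100, 121, 144, 169, 225, 256, 289, 324, 324, 361]

[0,14] |-19|>|18| out[14]=361 → l++
[1,14] |-18|<=|18| out[13]=324 → r--
[1,13] |-18|>|16| out[12]=324 → l++
[2,13] |-17|>|16| out[11]=289 → l++
[3,13] |-15|<=|16| out[10]=256 → r--
[3,12] |-15|>|-1| out[9]=225 → l++
[4,12] |-13|>|-1| out[8]=169 → l++
[5,12] |-12|>|-1| out[7]=144 → l++
[6,12] |-11|>|-1| out[6]=121 → l++
[7,12] |-10|>|-1| out[5]=100 → l++
[8,12] |-9|>|-1| out[4]=81 → l++
[9,12] |-8|>|-1| out[3]=64 → l++
[10,12] |-7|>|-1| out[2]=49 → l++
[11,12] |-5|>|-1| out[1]=25 → l++
[12,12] |-1|<=|-1| out[0]=1 → r--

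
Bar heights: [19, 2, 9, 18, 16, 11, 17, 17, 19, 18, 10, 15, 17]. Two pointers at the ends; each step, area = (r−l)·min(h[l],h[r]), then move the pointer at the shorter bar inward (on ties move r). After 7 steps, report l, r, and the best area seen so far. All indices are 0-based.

[0,12] min(19,17)*12=204 best=204 * → r--
[0,11] min(19,15)*11=165 best=204 → r--
[0,10] min(19,10)*10=100 best=204 → r--
[0,9] min(19,18)*9=162 best=204 → r--
[0,8] min(19,19)*8=152 best=204 → r--
[0,7] min(19,17)*7=119 best=204 → r--
[0,6] min(19,17)*6=102 best=204 → r--

l=0, r=5, best area=204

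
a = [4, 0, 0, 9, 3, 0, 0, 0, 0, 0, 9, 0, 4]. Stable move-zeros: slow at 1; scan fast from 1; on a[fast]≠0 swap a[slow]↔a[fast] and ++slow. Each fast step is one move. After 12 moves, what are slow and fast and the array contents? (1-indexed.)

slow=1 fast=1: a[fast]=4≠0 swap→a[1]=4, slow++,fast++
slow=2 fast=2: a[fast]=0, fast++
slow=2 fast=3: a[fast]=0, fast++
slow=2 fast=4: a[fast]=9≠0 swap→a[2]=9, slow++,fast++
slow=3 fast=5: a[fast]=3≠0 swap→a[3]=3, slow++,fast++
slow=4 fast=6: a[fast]=0, fast++
slow=4 fast=7: a[fast]=0, fast++
slow=4 fast=8: a[fast]=0, fast++
slow=4 fast=9: a[fast]=0, fast++
slow=4 fast=10: a[fast]=0, fast++
slow=4 fast=11: a[fast]=9≠0 swap→a[4]=9, slow++,fast++
slow=5 fast=12: a[fast]=0, fast++

slow=5, fast=13, a=[4, 9, 3, 9, 0, 0, 0, 0, 0, 0, 0, 0, 4]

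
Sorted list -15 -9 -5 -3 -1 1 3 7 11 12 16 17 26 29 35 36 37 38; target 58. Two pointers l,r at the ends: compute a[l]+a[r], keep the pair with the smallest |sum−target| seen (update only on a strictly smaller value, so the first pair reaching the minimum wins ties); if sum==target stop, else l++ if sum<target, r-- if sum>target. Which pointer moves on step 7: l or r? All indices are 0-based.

l

[0,17] -15+38=23 d=35 * → l++
[1,17] -9+38=29 d=29 * → l++
[2,17] -5+38=33 d=25 * → l++
[3,17] -3+38=35 d=23 * → l++
[4,17] -1+38=37 d=21 * → l++
[5,17] 1+38=39 d=19 * → l++
[6,17] 3+38=41 d=17 * → l++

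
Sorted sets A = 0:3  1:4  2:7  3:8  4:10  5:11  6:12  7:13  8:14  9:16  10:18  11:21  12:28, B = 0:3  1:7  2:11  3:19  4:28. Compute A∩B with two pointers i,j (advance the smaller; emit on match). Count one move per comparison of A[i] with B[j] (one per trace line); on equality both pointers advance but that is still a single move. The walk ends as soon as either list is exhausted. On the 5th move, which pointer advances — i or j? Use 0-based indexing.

[i=0,j=0] 3==3 emit → i++,j++
[i=1,j=1] 4<7 → i++
[i=2,j=1] 7==7 emit → i++,j++
[i=3,j=2] 8<11 → i++
[i=4,j=2] 10<11 → i++

i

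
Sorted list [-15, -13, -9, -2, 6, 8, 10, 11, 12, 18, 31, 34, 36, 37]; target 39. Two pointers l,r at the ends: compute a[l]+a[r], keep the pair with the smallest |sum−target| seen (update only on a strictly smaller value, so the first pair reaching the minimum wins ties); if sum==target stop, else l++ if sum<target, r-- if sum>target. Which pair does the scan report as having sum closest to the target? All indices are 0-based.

pair (8, 31) with sum 39 (|Δ|=0)

[0,13] -15+37=22 d=17 * → l++
[1,13] -13+37=24 d=15 * → l++
[2,13] -9+37=28 d=11 * → l++
[3,13] -2+37=35 d=4 * → l++
[4,13] 6+37=43 d=4 → r--
[4,12] 6+36=42 d=3 * → r--
[4,11] 6+34=40 d=1 * → r--
[4,10] 6+31=37 d=2 → l++
[5,10] 8+31=39 d=0 * → stop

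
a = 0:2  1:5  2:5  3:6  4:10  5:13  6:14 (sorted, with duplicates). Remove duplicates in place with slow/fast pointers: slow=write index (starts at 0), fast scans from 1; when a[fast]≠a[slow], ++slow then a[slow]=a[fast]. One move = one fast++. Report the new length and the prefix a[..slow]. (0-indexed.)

length 6; prefix = [2, 5, 6, 10, 13, 14]

(s=0,f=1) a[fast]=5≠a[slow]=2 write a[1]=5 → slow++,fast++
(s=1,f=2) a[fast]=5=a[slow] dup → fast++
(s=1,f=3) a[fast]=6≠a[slow]=5 write a[2]=6 → slow++,fast++
(s=2,f=4) a[fast]=10≠a[slow]=6 write a[3]=10 → slow++,fast++
(s=3,f=5) a[fast]=13≠a[slow]=10 write a[4]=13 → slow++,fast++
(s=4,f=6) a[fast]=14≠a[slow]=13 write a[5]=14 → slow++,fast++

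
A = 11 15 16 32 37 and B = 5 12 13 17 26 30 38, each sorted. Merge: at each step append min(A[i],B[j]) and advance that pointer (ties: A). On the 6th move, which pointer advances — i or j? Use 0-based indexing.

i

i=0 j=0: A[i]=11>B[j]=5 take 5, j++
i=0 j=1: A[i]=11<=B[j]=12 take 11, i++
i=1 j=1: A[i]=15>B[j]=12 take 12, j++
i=1 j=2: A[i]=15>B[j]=13 take 13, j++
i=1 j=3: A[i]=15<=B[j]=17 take 15, i++
i=2 j=3: A[i]=16<=B[j]=17 take 16, i++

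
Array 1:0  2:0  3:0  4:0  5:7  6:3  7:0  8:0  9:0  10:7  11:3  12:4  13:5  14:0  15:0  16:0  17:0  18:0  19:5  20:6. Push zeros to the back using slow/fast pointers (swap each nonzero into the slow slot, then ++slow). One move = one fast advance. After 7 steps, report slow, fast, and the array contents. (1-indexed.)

slow=3, fast=8, a=[7, 3, 0, 0, 0, 0, 0, 0, 0, 7, 3, 4, 5, 0, 0, 0, 0, 0, 5, 6]

slow=1 fast=1: a[fast]=0, fast++
slow=1 fast=2: a[fast]=0, fast++
slow=1 fast=3: a[fast]=0, fast++
slow=1 fast=4: a[fast]=0, fast++
slow=1 fast=5: a[fast]=7≠0 swap→a[1]=7, slow++,fast++
slow=2 fast=6: a[fast]=3≠0 swap→a[2]=3, slow++,fast++
slow=3 fast=7: a[fast]=0, fast++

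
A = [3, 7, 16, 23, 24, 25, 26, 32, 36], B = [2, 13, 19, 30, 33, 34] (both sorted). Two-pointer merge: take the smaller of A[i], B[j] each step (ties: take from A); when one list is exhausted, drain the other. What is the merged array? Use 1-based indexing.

[i=1,j=1] A[i]=3>B[j]=2 take 2 → j++
[i=1,j=2] A[i]=3<=B[j]=13 take 3 → i++
[i=2,j=2] A[i]=7<=B[j]=13 take 7 → i++
[i=3,j=2] A[i]=16>B[j]=13 take 13 → j++
[i=3,j=3] A[i]=16<=B[j]=19 take 16 → i++
[i=4,j=3] A[i]=23>B[j]=19 take 19 → j++
[i=4,j=4] A[i]=23<=B[j]=30 take 23 → i++
[i=5,j=4] A[i]=24<=B[j]=30 take 24 → i++
[i=6,j=4] A[i]=25<=B[j]=30 take 25 → i++
[i=7,j=4] A[i]=26<=B[j]=30 take 26 → i++
[i=8,j=4] A[i]=32>B[j]=30 take 30 → j++
[i=8,j=5] A[i]=32<=B[j]=33 take 32 → i++
[i=9,j=5] A[i]=36>B[j]=33 take 33 → j++
[i=9,j=6] A[i]=36>B[j]=34 take 34 → j++
[i=9,j=7] B done, take A[i]=36 → i++

[2, 3, 7, 13, 16, 19, 23, 24, 25, 26, 30, 32, 33, 34, 36]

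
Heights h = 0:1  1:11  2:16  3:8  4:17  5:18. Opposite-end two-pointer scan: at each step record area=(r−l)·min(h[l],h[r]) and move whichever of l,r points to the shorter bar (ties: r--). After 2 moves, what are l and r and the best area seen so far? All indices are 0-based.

l=2, r=5, best area=44

[0,5] min(1,18)*5=5 best=5 * → l++
[1,5] min(11,18)*4=44 best=44 * → l++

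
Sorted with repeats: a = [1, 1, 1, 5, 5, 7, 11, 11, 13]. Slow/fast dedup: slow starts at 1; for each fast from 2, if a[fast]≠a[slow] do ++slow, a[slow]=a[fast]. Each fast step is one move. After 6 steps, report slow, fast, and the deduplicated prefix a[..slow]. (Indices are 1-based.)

slow=4, fast=8, prefix=[1, 5, 7, 11]

(s=1,f=2) a[fast]=1=a[slow] dup → fast++
(s=1,f=3) a[fast]=1=a[slow] dup → fast++
(s=1,f=4) a[fast]=5≠a[slow]=1 write a[2]=5 → slow++,fast++
(s=2,f=5) a[fast]=5=a[slow] dup → fast++
(s=2,f=6) a[fast]=7≠a[slow]=5 write a[3]=7 → slow++,fast++
(s=3,f=7) a[fast]=11≠a[slow]=7 write a[4]=11 → slow++,fast++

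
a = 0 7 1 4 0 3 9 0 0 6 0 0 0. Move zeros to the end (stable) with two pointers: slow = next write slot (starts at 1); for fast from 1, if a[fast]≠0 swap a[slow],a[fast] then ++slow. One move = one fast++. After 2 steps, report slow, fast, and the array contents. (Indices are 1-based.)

slow=2, fast=3, a=[7, 0, 1, 4, 0, 3, 9, 0, 0, 6, 0, 0, 0]

(s=1,f=1) a[fast]=0 → fast++
(s=1,f=2) a[fast]=7≠0 swap→a[1]=7 → slow++,fast++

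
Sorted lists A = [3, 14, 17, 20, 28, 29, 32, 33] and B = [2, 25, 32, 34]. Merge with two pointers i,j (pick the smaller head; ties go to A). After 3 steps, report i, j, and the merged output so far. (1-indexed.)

i=3, j=2, merged so far=[2, 3, 14]

i=1 j=1: A[i]=3>B[j]=2 take 2, j++
i=1 j=2: A[i]=3<=B[j]=25 take 3, i++
i=2 j=2: A[i]=14<=B[j]=25 take 14, i++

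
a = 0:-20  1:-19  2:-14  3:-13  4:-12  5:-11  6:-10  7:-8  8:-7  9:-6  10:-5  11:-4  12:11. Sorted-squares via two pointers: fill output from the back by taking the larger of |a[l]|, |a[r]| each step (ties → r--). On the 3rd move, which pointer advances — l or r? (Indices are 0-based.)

[0,12] |-20|>|11| out[12]=400 → l++
[1,12] |-19|>|11| out[11]=361 → l++
[2,12] |-14|>|11| out[10]=196 → l++

l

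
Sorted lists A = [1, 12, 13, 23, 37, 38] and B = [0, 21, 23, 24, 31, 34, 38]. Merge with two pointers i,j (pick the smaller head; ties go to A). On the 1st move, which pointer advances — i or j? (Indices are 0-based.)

[i=0,j=0] A[i]=1>B[j]=0 take 0 → j++

j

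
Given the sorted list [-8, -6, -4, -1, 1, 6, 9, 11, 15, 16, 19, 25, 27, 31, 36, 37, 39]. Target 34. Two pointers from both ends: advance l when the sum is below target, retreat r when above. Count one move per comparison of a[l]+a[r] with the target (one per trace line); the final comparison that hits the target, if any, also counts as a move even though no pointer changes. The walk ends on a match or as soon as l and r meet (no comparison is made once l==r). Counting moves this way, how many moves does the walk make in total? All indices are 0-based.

12 moves

[0,16] -8+39=31 <34 → l++
[1,16] -6+39=33 <34 → l++
[2,16] -4+39=35 >34 → r--
[2,15] -4+37=33 <34 → l++
[3,15] -1+37=36 >34 → r--
[3,14] -1+36=35 >34 → r--
[3,13] -1+31=30 <34 → l++
[4,13] 1+31=32 <34 → l++
[5,13] 6+31=37 >34 → r--
[5,12] 6+27=33 <34 → l++
[6,12] 9+27=36 >34 → r--
[6,11] 9+25=34 → found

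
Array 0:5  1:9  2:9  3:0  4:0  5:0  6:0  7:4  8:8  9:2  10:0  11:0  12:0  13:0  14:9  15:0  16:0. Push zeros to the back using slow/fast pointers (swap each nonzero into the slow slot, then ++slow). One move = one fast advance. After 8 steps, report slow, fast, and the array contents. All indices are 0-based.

slow=0 fast=0: a[fast]=5≠0 swap→a[0]=5, slow++,fast++
slow=1 fast=1: a[fast]=9≠0 swap→a[1]=9, slow++,fast++
slow=2 fast=2: a[fast]=9≠0 swap→a[2]=9, slow++,fast++
slow=3 fast=3: a[fast]=0, fast++
slow=3 fast=4: a[fast]=0, fast++
slow=3 fast=5: a[fast]=0, fast++
slow=3 fast=6: a[fast]=0, fast++
slow=3 fast=7: a[fast]=4≠0 swap→a[3]=4, slow++,fast++

slow=4, fast=8, a=[5, 9, 9, 4, 0, 0, 0, 0, 8, 2, 0, 0, 0, 0, 9, 0, 0]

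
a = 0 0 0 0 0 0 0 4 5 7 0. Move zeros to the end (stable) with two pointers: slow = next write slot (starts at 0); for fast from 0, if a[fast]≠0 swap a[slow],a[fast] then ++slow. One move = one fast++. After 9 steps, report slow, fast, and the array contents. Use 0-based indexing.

slow=2, fast=9, a=[4, 5, 0, 0, 0, 0, 0, 0, 0, 7, 0]

slow=0 fast=0: a[fast]=0, fast++
slow=0 fast=1: a[fast]=0, fast++
slow=0 fast=2: a[fast]=0, fast++
slow=0 fast=3: a[fast]=0, fast++
slow=0 fast=4: a[fast]=0, fast++
slow=0 fast=5: a[fast]=0, fast++
slow=0 fast=6: a[fast]=0, fast++
slow=0 fast=7: a[fast]=4≠0 swap→a[0]=4, slow++,fast++
slow=1 fast=8: a[fast]=5≠0 swap→a[1]=5, slow++,fast++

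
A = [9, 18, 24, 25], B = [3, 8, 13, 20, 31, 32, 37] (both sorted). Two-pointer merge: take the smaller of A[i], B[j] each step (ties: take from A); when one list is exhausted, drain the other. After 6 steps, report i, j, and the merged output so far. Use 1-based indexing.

[i=1,j=1] A[i]=9>B[j]=3 take 3 → j++
[i=1,j=2] A[i]=9>B[j]=8 take 8 → j++
[i=1,j=3] A[i]=9<=B[j]=13 take 9 → i++
[i=2,j=3] A[i]=18>B[j]=13 take 13 → j++
[i=2,j=4] A[i]=18<=B[j]=20 take 18 → i++
[i=3,j=4] A[i]=24>B[j]=20 take 20 → j++

i=3, j=5, merged so far=[3, 8, 9, 13, 18, 20]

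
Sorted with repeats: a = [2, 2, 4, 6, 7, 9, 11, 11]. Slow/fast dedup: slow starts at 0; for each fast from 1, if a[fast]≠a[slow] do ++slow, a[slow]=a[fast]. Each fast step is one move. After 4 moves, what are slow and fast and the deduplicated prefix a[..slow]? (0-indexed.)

slow=3, fast=5, prefix=[2, 4, 6, 7]

(s=0,f=1) a[fast]=2=a[slow] dup → fast++
(s=0,f=2) a[fast]=4≠a[slow]=2 write a[1]=4 → slow++,fast++
(s=1,f=3) a[fast]=6≠a[slow]=4 write a[2]=6 → slow++,fast++
(s=2,f=4) a[fast]=7≠a[slow]=6 write a[3]=7 → slow++,fast++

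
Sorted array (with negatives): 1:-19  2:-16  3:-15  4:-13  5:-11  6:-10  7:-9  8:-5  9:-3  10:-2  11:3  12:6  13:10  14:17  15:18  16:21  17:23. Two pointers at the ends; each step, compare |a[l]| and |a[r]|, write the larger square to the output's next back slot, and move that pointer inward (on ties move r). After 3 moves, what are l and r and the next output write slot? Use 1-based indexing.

l=2, r=15, next write slot=14

l=1 r=17: |-19|<=|23| out[17]=529, r--
l=1 r=16: |-19|<=|21| out[16]=441, r--
l=1 r=15: |-19|>|18| out[15]=361, l++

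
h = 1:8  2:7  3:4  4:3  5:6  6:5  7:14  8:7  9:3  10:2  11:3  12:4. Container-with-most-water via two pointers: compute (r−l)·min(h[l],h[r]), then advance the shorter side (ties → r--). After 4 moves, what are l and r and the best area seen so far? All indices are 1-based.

l=1, r=8, best area=44

[1,12] min(8,4)*11=44 best=44 * → r--
[1,11] min(8,3)*10=30 best=44 → r--
[1,10] min(8,2)*9=18 best=44 → r--
[1,9] min(8,3)*8=24 best=44 → r--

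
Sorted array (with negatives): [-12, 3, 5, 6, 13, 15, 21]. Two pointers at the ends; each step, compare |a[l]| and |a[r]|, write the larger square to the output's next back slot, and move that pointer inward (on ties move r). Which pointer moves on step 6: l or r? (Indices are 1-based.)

r

[1,7] |-12|<=|21| out[7]=441 → r--
[1,6] |-12|<=|15| out[6]=225 → r--
[1,5] |-12|<=|13| out[5]=169 → r--
[1,4] |-12|>|6| out[4]=144 → l++
[2,4] |3|<=|6| out[3]=36 → r--
[2,3] |3|<=|5| out[2]=25 → r--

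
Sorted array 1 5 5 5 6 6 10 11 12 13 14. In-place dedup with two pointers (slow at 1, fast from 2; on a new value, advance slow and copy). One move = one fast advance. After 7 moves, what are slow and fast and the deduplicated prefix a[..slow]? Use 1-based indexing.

slow=5, fast=9, prefix=[1, 5, 6, 10, 11]

slow=1 fast=2: a[fast]=5≠a[slow]=1 write a[2]=5, slow++,fast++
slow=2 fast=3: a[fast]=5=a[slow] dup, fast++
slow=2 fast=4: a[fast]=5=a[slow] dup, fast++
slow=2 fast=5: a[fast]=6≠a[slow]=5 write a[3]=6, slow++,fast++
slow=3 fast=6: a[fast]=6=a[slow] dup, fast++
slow=3 fast=7: a[fast]=10≠a[slow]=6 write a[4]=10, slow++,fast++
slow=4 fast=8: a[fast]=11≠a[slow]=10 write a[5]=11, slow++,fast++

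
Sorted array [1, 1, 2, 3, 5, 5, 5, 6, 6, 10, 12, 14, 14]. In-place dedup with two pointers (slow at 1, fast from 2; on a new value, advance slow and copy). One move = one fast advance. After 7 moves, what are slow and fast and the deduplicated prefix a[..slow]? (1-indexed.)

slow=5, fast=9, prefix=[1, 2, 3, 5, 6]

slow=1 fast=2: a[fast]=1=a[slow] dup, fast++
slow=1 fast=3: a[fast]=2≠a[slow]=1 write a[2]=2, slow++,fast++
slow=2 fast=4: a[fast]=3≠a[slow]=2 write a[3]=3, slow++,fast++
slow=3 fast=5: a[fast]=5≠a[slow]=3 write a[4]=5, slow++,fast++
slow=4 fast=6: a[fast]=5=a[slow] dup, fast++
slow=4 fast=7: a[fast]=5=a[slow] dup, fast++
slow=4 fast=8: a[fast]=6≠a[slow]=5 write a[5]=6, slow++,fast++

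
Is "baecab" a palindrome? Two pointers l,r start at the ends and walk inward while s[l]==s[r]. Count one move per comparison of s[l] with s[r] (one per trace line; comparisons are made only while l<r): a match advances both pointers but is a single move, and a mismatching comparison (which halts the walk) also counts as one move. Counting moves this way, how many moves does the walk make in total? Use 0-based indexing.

[0,5] 'b'=='b' → l++,r--
[1,4] 'a'=='a' → l++,r--
[2,3] 'e'!='c' → stop

3 moves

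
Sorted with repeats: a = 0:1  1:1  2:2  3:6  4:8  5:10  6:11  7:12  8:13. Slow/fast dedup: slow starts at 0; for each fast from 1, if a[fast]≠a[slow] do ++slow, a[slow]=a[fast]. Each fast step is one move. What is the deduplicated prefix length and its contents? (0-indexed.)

slow=0 fast=1: a[fast]=1=a[slow] dup, fast++
slow=0 fast=2: a[fast]=2≠a[slow]=1 write a[1]=2, slow++,fast++
slow=1 fast=3: a[fast]=6≠a[slow]=2 write a[2]=6, slow++,fast++
slow=2 fast=4: a[fast]=8≠a[slow]=6 write a[3]=8, slow++,fast++
slow=3 fast=5: a[fast]=10≠a[slow]=8 write a[4]=10, slow++,fast++
slow=4 fast=6: a[fast]=11≠a[slow]=10 write a[5]=11, slow++,fast++
slow=5 fast=7: a[fast]=12≠a[slow]=11 write a[6]=12, slow++,fast++
slow=6 fast=8: a[fast]=13≠a[slow]=12 write a[7]=13, slow++,fast++

length 8; prefix = [1, 2, 6, 8, 10, 11, 12, 13]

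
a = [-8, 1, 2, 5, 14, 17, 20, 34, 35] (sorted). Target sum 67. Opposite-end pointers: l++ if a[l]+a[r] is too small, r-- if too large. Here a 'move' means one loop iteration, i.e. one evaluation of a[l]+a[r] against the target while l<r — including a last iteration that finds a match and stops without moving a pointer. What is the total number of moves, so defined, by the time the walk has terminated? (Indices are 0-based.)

8 moves

[0,8] -8+35=27 <67 → l++
[1,8] 1+35=36 <67 → l++
[2,8] 2+35=37 <67 → l++
[3,8] 5+35=40 <67 → l++
[4,8] 14+35=49 <67 → l++
[5,8] 17+35=52 <67 → l++
[6,8] 20+35=55 <67 → l++
[7,8] 34+35=69 >67 → r--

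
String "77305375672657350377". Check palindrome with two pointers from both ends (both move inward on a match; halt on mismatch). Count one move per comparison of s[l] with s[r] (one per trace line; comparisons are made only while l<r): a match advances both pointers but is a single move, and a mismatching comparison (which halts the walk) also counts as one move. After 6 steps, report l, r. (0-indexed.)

[0,19] '7'=='7' → l++,r--
[1,18] '7'=='7' → l++,r--
[2,17] '3'=='3' → l++,r--
[3,16] '0'=='0' → l++,r--
[4,15] '5'=='5' → l++,r--
[5,14] '3'=='3' → l++,r--

l=6, r=13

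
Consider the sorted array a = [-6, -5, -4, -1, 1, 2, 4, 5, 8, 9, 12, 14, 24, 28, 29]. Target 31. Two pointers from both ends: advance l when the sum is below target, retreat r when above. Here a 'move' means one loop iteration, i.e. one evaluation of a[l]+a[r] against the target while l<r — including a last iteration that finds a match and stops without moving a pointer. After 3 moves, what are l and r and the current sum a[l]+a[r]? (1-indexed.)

[1,15] -6+29=23 <31 → l++
[2,15] -5+29=24 <31 → l++
[3,15] -4+29=25 <31 → l++

l=4, r=15, sum=28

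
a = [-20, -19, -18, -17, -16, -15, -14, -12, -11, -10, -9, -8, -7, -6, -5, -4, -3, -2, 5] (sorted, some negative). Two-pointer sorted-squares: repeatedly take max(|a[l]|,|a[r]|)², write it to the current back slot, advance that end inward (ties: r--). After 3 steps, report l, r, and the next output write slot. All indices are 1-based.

l=1 r=19: |-20|>|5| out[19]=400, l++
l=2 r=19: |-19|>|5| out[18]=361, l++
l=3 r=19: |-18|>|5| out[17]=324, l++

l=4, r=19, next write slot=16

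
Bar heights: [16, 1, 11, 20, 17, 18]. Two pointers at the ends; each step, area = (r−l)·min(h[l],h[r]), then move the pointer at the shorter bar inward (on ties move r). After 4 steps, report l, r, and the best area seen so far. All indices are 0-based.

l=0 r=5: min(16,18)*5=80 best=80 *, l++
l=1 r=5: min(1,18)*4=4 best=80, l++
l=2 r=5: min(11,18)*3=33 best=80, l++
l=3 r=5: min(20,18)*2=36 best=80, r--

l=3, r=4, best area=80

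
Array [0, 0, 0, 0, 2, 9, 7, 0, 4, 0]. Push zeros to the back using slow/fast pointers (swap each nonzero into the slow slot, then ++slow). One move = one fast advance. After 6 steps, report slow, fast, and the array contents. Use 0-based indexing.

slow=0 fast=0: a[fast]=0, fast++
slow=0 fast=1: a[fast]=0, fast++
slow=0 fast=2: a[fast]=0, fast++
slow=0 fast=3: a[fast]=0, fast++
slow=0 fast=4: a[fast]=2≠0 swap→a[0]=2, slow++,fast++
slow=1 fast=5: a[fast]=9≠0 swap→a[1]=9, slow++,fast++

slow=2, fast=6, a=[2, 9, 0, 0, 0, 0, 7, 0, 4, 0]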